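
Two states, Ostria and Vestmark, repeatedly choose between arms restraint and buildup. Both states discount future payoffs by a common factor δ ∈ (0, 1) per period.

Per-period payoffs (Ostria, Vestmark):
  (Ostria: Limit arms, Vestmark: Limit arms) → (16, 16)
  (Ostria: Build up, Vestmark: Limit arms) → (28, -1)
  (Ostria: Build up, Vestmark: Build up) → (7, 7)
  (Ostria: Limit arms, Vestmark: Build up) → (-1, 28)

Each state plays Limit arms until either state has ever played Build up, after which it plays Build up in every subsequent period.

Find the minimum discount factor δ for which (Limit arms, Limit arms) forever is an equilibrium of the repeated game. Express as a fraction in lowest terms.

4/7

Cooperation forever yields 16 each period: 16/(1−δ).
Deviating yields 28 once, then 7 forever: 28 + 7δ/(1−δ).
No profitable deviation requires 16/(1−δ) ≥ 28 + 7δ/(1−δ).
Multiplying by (1−δ): 16 ≥ 28(1−δ) + 7δ = 28 − 21δ.
So 21δ ≥ 12, i.e. δ ≥ 12/21 = 4/7.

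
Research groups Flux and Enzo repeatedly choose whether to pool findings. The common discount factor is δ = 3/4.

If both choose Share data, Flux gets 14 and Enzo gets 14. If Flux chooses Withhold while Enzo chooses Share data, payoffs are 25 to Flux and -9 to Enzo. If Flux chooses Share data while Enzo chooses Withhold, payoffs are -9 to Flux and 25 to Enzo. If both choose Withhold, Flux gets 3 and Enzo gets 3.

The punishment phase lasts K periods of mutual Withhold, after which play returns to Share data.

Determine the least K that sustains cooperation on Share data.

No profitable deviation requires (14−3)(δ+…+δ^K) ≥ 25−14, i.e. δ+…+δ^K ≥ 1 ≈ 1.0000.
With δ = 3/4, the partial sums are K=1: 0.7500, K=2: 1.3125.
K = 2 is the first length at which the sum reaches 1.0000.

2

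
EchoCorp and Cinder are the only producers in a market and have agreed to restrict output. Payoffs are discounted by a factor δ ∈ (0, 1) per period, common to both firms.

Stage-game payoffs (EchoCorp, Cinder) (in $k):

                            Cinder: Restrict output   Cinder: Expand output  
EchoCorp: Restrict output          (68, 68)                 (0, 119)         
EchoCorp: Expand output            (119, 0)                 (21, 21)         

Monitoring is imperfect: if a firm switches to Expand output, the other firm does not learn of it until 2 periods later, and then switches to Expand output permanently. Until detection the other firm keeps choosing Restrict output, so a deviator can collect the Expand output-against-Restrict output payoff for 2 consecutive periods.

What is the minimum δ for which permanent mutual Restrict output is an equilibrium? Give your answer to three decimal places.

The best deviation is to choose Expand output for all 2 undetected periods, earning 119 each, then 21 forever once detected.
Deviation value: 119(1−δ^2)/(1−δ) + 21δ^2/(1−δ); cooperation value: 68/(1−δ).
IC: 68 ≥ 119(1−δ^2) + 21δ^2 = 119 − 98δ^2.
So δ^2 ≥ 51/98, giving δ ≥ (51/98)^(1/2) ≈ 0.721.

0.721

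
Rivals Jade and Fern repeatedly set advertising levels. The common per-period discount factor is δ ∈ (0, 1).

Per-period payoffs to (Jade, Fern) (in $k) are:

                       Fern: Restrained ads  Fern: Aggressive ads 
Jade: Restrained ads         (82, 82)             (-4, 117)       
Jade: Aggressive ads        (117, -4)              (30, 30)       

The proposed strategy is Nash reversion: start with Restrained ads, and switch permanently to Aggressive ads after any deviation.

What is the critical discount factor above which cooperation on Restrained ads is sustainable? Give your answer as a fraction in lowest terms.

35/87

One-period gain from deviating is 117 − 82 = 35. The loss is 82 − 30 = 52 in every subsequent period, with present value 52·δ/(1−δ).
Deviation is unprofitable when 52·δ/(1−δ) ≥ 35, i.e. δ/(1−δ) ≥ 35/52.
Equivalently δ ≥ 35/(35+52) = 35/87.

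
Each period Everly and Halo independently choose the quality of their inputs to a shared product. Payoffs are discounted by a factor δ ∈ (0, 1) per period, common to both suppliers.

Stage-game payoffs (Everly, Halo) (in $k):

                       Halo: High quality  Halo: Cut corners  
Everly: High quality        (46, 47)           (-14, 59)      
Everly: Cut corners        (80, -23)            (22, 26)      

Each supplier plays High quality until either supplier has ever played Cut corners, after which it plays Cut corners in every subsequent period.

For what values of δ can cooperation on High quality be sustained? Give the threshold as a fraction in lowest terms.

17/29

For Everly: deviation gain 80−46 = 34, per-period punishment loss 46−22 = 24. IC gives δ ≥ 34/58 = 17/29.
For Halo: gain 12, loss 21 per period, so δ ≥ 12/33 = 4/11.
The tighter constraint is Everly's, so cooperation needs δ ≥ 17/29.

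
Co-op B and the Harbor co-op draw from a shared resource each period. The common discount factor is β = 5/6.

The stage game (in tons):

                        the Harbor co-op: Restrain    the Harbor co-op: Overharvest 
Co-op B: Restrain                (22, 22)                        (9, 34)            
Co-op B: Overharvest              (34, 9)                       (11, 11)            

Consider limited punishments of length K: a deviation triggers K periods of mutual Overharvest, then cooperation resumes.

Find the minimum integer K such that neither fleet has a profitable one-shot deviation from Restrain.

No profitable deviation requires (22−11)(β+…+β^K) ≥ 34−22, i.e. β+…+β^K ≥ 12/11 ≈ 1.0909.
With β = 5/6, the partial sums are K=1: 0.8333, K=2: 1.5278.
K = 2 is the first length at which the sum reaches 1.0909.

2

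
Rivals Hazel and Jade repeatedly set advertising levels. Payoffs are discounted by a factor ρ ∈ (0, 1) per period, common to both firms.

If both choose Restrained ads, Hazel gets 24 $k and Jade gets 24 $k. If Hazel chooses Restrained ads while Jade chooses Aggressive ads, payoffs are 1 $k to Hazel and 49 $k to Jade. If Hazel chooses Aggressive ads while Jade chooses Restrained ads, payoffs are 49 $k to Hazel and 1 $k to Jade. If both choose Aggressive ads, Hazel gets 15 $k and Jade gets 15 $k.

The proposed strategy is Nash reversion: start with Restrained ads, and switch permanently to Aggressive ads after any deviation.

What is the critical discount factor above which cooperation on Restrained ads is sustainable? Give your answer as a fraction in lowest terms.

Under grim trigger the critical discount factor is (T−C)/(T−P) with T = 49, C = 24, P = 15.
ρ* = (49−24)/(49−15) = 25/34.

25/34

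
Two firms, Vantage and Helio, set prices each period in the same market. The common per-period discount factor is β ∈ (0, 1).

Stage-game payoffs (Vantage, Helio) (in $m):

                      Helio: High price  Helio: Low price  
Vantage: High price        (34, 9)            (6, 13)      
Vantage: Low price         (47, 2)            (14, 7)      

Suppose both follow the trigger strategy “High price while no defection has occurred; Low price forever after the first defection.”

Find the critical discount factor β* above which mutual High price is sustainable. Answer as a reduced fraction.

For Vantage: deviation gain 47−34 = 13, per-period punishment loss 34−14 = 20. IC gives β ≥ 13/33.
For Helio: gain 4, loss 2 per period, so β ≥ 4/6 = 2/3.
The tighter constraint is Helio's, so cooperation needs β ≥ 2/3.

2/3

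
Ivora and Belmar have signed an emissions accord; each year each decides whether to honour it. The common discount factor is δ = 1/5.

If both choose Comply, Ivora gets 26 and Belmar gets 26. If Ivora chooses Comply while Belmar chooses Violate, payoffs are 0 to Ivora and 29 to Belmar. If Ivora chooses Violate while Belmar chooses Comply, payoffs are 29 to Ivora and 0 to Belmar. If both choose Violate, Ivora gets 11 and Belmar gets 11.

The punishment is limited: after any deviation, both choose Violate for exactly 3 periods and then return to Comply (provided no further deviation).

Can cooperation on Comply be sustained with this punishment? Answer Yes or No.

Yes

IC: δ+…+δ^3 ≥ (29−26)/(26−11) = 1/5.
At δ = 1/5: partial sum = 0.2480 ≥ 0.2000. Cooperation sustainable.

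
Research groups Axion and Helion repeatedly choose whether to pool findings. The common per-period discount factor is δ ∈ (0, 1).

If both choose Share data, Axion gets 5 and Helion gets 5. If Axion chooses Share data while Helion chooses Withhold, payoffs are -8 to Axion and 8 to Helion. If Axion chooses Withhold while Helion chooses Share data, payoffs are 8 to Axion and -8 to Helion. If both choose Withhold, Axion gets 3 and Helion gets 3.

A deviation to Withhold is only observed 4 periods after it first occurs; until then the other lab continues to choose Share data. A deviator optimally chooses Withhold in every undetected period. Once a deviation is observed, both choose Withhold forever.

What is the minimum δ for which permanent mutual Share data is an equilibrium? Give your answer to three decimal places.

A deviator earns 8 for 4 periods, then 3 forever; cooperating earns 5 forever. Multiplying the IC by (1−δ):
5 ≥ 8(1−δ^4) + 3δ^4, so 5·δ^4 ≥ 3 and δ^4 ≥ 3/5.
δ ≥ (3/5)^(1/4) ≈ 0.880.

0.880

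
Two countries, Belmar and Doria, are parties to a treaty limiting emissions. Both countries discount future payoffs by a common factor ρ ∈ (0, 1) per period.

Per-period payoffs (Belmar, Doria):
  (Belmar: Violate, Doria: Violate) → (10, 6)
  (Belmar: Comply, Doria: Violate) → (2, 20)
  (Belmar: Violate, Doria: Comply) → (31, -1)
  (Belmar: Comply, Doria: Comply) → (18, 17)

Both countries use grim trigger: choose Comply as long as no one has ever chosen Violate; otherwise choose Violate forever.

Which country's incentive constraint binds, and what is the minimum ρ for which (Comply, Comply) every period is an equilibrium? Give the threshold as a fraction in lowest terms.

Belmar; ρ ≥ 13/21

For Belmar: deviation gain 31−18 = 13, per-period punishment loss 18−10 = 8. IC gives ρ ≥ 13/21.
For Doria: gain 3, loss 11 per period, so ρ ≥ 3/14.
The tighter constraint is Belmar's, so cooperation needs ρ ≥ 13/21.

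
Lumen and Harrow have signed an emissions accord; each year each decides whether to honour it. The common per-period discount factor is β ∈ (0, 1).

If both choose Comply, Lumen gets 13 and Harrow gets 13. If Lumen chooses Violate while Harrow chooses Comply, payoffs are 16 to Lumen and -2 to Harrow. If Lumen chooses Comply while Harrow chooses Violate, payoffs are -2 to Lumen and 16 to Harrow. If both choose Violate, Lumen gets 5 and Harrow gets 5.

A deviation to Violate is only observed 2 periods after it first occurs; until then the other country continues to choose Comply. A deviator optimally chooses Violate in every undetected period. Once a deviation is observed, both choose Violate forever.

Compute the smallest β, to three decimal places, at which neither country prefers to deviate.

The best deviation is to choose Violate for all 2 undetected periods, earning 16 each, then 5 forever once detected.
Deviation value: 16(1−β^2)/(1−β) + 5β^2/(1−β); cooperation value: 13/(1−β).
IC: 13 ≥ 16(1−β^2) + 5β^2 = 16 − 11β^2.
So β^2 ≥ 3/11, giving β ≥ (3/11)^(1/2) ≈ 0.522.

0.522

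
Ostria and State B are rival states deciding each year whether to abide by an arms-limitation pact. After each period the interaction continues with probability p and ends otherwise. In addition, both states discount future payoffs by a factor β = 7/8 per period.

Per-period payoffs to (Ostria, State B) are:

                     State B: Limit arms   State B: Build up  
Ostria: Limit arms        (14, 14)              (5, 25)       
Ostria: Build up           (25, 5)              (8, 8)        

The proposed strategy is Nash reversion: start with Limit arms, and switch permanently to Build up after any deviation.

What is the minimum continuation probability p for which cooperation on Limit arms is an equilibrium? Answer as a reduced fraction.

Expected continuation weight on next period's payoff is β·p = 7/8·p, which plays the role of the discount factor.
Cooperation requires 7/8·p ≥ (25−14)/(25−8) = 11/17, hence p ≥ 88/119.

88/119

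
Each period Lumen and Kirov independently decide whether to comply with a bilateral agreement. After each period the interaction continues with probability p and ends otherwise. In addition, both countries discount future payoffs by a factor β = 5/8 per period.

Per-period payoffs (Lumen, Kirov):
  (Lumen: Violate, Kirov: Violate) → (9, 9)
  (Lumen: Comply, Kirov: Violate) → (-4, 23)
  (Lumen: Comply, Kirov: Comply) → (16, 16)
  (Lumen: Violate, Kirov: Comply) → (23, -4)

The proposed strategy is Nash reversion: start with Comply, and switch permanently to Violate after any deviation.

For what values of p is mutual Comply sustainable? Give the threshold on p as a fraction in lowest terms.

Expected continuation weight on next period's payoff is β·p = 5/8·p, which plays the role of the discount factor.
Cooperation requires 5/8·p ≥ (23−16)/(23−9) = 1/2, hence p ≥ 4/5.

4/5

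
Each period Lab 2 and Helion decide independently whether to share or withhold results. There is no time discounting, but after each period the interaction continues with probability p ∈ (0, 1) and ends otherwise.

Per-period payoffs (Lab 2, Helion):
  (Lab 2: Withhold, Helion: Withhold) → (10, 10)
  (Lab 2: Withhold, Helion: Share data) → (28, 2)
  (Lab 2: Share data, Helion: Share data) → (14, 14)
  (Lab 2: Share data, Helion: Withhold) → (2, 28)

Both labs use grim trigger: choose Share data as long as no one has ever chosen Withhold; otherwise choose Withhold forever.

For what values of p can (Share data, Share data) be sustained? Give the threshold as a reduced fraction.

7/9

Expected cooperation value is 14 + p·14 + p²·14 + … = 14/(1−p); deviation gives 28 + p·10/(1−p).
14 ≥ 28(1−p) + 10p ⇒ 18p ≥ 14 ⇒ p ≥ 14/18 = 7/9.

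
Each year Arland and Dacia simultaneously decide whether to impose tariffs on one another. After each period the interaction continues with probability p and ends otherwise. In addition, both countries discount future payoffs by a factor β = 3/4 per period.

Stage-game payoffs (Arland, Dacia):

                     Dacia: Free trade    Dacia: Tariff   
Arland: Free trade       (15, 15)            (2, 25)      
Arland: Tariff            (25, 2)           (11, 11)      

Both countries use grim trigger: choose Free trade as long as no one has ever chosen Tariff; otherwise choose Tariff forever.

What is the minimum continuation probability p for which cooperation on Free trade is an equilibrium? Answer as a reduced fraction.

20/21

Expected continuation weight on next period's payoff is β·p = 3/4·p, which plays the role of the discount factor.
Cooperation requires 3/4·p ≥ (25−15)/(25−11) = 5/7, hence p ≥ 20/21.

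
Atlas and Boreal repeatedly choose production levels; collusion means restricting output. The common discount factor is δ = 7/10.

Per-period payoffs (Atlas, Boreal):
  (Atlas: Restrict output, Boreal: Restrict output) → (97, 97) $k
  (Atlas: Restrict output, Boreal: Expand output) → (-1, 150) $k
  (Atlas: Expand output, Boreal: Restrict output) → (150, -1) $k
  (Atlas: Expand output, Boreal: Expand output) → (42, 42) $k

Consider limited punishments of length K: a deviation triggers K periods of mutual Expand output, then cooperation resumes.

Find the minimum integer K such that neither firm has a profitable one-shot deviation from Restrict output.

2

IC: δ(1−δ^K)/(1−δ) ≥ (150−97)/(97−42) = 53/55.
With δ = 7/10: need 1 − δ^K ≥ 53/55·(1−7/10)/(7/10), i.e. δ^K ≤ 0.5870.
Since (7/10)^1 = 0.7000 and (7/10)^2 = 0.4900, the smallest such K is 2.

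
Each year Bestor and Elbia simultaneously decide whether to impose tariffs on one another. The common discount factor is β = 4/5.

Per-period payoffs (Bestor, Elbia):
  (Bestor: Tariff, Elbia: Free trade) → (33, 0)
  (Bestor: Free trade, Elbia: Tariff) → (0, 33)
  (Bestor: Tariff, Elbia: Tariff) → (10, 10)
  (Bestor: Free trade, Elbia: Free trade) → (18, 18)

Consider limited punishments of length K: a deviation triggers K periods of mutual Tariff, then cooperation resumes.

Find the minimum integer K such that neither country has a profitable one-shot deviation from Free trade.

3

No profitable deviation requires (18−10)(β+…+β^K) ≥ 33−18, i.e. β+…+β^K ≥ 15/8 ≈ 1.8750.
With β = 4/5, the partial sums are K=1: 0.8000, K=2: 1.4400, K=3: 1.9520.
K = 3 is the first length at which the sum reaches 1.8750.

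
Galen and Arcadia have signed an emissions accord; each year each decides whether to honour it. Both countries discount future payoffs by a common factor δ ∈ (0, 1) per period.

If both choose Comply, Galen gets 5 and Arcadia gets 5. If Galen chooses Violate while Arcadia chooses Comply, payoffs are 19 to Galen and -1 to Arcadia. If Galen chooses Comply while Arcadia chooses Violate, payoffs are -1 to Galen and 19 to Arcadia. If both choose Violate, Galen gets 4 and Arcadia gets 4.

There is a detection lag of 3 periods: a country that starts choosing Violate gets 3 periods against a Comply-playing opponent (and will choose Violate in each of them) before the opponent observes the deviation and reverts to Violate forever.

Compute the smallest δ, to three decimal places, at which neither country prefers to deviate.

A deviator earns 19 for 3 periods, then 4 forever; cooperating earns 5 forever. Multiplying the IC by (1−δ):
5 ≥ 19(1−δ^3) + 4δ^3, so 15·δ^3 ≥ 14 and δ^3 ≥ 14/15.
δ ≥ (14/15)^(1/3) ≈ 0.977.

0.977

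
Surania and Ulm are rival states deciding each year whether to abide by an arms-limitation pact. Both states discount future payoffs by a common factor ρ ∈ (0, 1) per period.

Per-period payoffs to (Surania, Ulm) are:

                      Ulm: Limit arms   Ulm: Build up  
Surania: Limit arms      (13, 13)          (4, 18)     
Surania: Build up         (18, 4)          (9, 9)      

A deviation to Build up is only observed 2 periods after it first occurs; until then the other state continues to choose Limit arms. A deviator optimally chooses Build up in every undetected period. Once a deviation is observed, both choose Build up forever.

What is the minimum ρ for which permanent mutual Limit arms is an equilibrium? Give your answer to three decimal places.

0.745

A deviator earns 18 for 2 periods, then 9 forever; cooperating earns 13 forever. Multiplying the IC by (1−ρ):
13 ≥ 18(1−ρ^2) + 9ρ^2, so 9·ρ^2 ≥ 5 and ρ^2 ≥ 5/9.
ρ ≥ (5/9)^(1/2) ≈ 0.745.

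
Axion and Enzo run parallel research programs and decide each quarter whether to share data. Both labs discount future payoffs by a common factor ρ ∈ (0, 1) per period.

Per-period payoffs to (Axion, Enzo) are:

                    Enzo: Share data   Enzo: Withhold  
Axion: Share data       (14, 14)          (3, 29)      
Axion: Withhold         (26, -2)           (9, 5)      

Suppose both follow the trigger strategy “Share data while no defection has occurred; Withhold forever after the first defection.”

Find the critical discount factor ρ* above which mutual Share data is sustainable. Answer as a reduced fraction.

12/17

Axion: cooperation gives 14 each period; deviation gives 26 once then 9 forever.
  14/(1−ρ) ≥ 26 + 9ρ/(1−ρ) ⇒ ρ ≥ 12/17.
Enzo: cooperation gives 14 each period; deviation gives 29 once then 5 forever.
  ρ ≥ 15/24 = 5/8.
Both must hold, so the binding constraint is Axion's: ρ ≥ 12/17.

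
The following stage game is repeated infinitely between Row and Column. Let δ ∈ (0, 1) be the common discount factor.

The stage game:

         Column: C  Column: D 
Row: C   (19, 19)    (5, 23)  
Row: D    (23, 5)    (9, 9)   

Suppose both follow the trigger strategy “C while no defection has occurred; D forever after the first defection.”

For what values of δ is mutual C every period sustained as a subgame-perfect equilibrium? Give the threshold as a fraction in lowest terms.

2/7

Under grim trigger the critical discount factor is (T−C)/(T−P) with T = 23, C = 19, P = 9.
δ* = (23−19)/(23−9) = 4/14 = 2/7.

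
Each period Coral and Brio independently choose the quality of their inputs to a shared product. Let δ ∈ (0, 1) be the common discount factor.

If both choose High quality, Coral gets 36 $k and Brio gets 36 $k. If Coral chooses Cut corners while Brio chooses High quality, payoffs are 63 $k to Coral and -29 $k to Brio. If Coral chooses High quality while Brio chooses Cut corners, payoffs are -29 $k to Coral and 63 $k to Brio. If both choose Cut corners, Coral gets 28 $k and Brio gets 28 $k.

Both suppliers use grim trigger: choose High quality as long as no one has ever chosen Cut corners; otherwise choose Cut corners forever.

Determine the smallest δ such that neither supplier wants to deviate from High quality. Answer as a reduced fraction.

36/(1−δ) ≥ 63 + 28δ/(1−δ)
36 ≥ 63 − 35δ
δ ≥ 27/35.

27/35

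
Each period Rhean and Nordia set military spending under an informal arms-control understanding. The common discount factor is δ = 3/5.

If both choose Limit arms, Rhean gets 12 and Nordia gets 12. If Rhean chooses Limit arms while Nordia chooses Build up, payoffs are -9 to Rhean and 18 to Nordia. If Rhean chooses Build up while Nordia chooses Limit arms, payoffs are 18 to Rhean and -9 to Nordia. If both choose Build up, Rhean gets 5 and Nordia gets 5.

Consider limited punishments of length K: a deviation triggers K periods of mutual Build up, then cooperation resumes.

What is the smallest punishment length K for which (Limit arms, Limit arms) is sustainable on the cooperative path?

2

Need Σ_{k=1}^{K} δ^k ≥ (18−12)/(12−5) = 0.8571 at δ = 3/5.
At K = 1 the sum is 0.6000 < 0.8571; at K = 2 it is 0.9600 ≥ 0.8571.
So the minimum punishment length is K = 2.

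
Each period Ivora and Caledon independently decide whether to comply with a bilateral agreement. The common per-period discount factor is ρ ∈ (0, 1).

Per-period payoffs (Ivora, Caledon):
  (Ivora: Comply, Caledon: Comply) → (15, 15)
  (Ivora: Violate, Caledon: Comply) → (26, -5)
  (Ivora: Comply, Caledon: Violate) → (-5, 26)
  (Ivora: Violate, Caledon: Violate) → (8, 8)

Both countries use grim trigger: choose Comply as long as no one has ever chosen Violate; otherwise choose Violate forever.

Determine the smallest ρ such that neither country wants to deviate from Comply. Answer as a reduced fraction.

15/(1−ρ) ≥ 26 + 8ρ/(1−ρ)
15 ≥ 26 − 18ρ
ρ ≥ 11/18.

11/18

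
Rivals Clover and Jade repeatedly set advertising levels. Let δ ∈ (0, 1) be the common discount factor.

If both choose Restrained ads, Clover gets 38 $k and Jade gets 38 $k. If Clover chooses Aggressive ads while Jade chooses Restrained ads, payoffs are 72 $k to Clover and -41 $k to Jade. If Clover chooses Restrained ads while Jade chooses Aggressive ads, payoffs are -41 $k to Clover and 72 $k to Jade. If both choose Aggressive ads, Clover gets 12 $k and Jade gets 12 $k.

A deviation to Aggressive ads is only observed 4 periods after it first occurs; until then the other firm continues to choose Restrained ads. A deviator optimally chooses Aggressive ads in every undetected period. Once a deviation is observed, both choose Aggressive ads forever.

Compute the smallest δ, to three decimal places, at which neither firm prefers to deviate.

0.868

Deviating for the 4 undetected periods gains 72−38 = 34 per period over cooperation, then loses 38−12 = 26 per period forever once punishment starts.
Gain: 34(1 + δ + … + δ^3); loss: 26·δ^4/(1−δ).
No profitable deviation ⇔ 34(1−δ^4) ≤ 26·δ^4, i.e. δ^4 ≥ 34/(34+26) = 17/30.
Hence δ ≥ (17/30)^(1/4) ≈ 0.868.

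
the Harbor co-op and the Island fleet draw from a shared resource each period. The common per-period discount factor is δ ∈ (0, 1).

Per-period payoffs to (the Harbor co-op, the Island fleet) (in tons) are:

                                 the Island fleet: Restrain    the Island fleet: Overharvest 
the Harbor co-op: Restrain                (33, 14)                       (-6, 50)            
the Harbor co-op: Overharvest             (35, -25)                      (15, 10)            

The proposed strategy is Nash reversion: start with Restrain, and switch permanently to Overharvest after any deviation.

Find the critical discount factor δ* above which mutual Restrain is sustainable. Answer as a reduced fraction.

the Harbor co-op's threshold: (35−33)/(35−15) = 1/10.
the Island fleet's threshold: (50−14)/(50−10) = 9/10.
1/10 < 9/10, so the Island fleet binds and δ* = 9/10.

9/10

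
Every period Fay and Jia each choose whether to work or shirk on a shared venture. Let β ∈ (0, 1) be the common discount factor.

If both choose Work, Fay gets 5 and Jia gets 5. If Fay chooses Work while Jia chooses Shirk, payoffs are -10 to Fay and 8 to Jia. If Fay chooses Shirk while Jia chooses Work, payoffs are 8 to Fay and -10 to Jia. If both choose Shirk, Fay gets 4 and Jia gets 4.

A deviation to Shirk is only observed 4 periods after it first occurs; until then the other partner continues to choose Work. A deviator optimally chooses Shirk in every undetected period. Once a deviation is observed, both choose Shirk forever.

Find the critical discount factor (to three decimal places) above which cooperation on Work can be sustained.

The best deviation is to choose Shirk for all 4 undetected periods, earning 8 each, then 4 forever once detected.
Deviation value: 8(1−β^4)/(1−β) + 4β^4/(1−β); cooperation value: 5/(1−β).
IC: 5 ≥ 8(1−β^4) + 4β^4 = 8 − 4β^4.
So β^4 ≥ 3/4, giving β ≥ (3/4)^(1/4) ≈ 0.931.

0.931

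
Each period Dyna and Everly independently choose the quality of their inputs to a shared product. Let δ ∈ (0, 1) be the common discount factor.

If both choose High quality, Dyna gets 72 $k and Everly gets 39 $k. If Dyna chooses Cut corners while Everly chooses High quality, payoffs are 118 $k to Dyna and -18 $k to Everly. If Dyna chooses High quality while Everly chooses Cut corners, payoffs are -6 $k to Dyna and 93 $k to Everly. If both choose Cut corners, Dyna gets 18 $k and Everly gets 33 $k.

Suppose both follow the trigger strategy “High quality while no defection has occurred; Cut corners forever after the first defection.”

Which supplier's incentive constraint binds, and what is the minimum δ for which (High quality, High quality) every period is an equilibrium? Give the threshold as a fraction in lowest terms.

For Dyna: deviation gain 118−72 = 46, per-period punishment loss 72−18 = 54. IC gives δ ≥ 46/100 = 23/50.
For Everly: gain 54, loss 6 per period, so δ ≥ 54/60 = 9/10.
The tighter constraint is Everly's, so cooperation needs δ ≥ 9/10.

Everly; δ ≥ 9/10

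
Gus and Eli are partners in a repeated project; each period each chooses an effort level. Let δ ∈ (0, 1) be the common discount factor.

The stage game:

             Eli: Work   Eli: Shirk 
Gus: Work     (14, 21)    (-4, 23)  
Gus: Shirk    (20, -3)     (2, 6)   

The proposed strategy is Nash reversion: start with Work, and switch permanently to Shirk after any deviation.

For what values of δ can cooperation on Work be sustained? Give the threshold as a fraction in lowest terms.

Gus: cooperation gives 14 each period; deviation gives 20 once then 2 forever.
  14/(1−δ) ≥ 20 + 2δ/(1−δ) ⇒ δ ≥ 6/18 = 1/3.
Eli: cooperation gives 21 each period; deviation gives 23 once then 6 forever.
  δ ≥ 2/17.
Both must hold, so the binding constraint is Gus's: δ ≥ 1/3.

1/3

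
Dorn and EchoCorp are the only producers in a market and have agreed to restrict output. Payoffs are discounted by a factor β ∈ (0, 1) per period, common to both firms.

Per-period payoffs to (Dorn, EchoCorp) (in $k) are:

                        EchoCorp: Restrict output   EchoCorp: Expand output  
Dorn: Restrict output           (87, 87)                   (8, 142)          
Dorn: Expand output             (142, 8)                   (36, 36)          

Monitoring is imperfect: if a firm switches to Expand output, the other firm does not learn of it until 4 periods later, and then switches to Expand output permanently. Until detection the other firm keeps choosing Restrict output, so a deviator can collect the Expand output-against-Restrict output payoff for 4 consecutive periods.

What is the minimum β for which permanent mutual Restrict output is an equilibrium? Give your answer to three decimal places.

0.849

The best deviation is to choose Expand output for all 4 undetected periods, earning 142 each, then 36 forever once detected.
Deviation value: 142(1−β^4)/(1−β) + 36β^4/(1−β); cooperation value: 87/(1−β).
IC: 87 ≥ 142(1−β^4) + 36β^4 = 142 − 106β^4.
So β^4 ≥ 55/106, giving β ≥ (55/106)^(1/4) ≈ 0.849.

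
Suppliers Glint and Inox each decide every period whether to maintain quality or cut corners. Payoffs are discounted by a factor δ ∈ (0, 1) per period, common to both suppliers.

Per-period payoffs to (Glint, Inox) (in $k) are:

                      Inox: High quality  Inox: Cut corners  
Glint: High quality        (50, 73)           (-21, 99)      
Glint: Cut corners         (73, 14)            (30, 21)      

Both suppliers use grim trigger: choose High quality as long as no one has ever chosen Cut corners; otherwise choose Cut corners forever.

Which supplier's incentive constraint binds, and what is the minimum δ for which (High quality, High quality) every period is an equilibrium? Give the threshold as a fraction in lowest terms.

For Glint: deviation gain 73−50 = 23, per-period punishment loss 50−30 = 20. IC gives δ ≥ 23/43.
For Inox: gain 26, loss 52 per period, so δ ≥ 26/78 = 1/3.
The tighter constraint is Glint's, so cooperation needs δ ≥ 23/43.

Glint; δ ≥ 23/43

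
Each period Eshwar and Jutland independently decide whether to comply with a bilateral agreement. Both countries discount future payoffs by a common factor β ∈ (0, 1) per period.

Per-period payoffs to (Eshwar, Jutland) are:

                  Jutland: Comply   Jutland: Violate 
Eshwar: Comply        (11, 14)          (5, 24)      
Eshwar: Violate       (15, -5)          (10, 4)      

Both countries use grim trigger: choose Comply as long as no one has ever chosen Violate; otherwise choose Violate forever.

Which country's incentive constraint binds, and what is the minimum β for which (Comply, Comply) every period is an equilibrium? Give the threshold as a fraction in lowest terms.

Eshwar's threshold: (15−11)/(15−10) = 4/5.
Jutland's threshold: (24−14)/(24−4) = 1/2.
4/5 > 1/2, so Eshwar binds and β* = 4/5.

Eshwar; β ≥ 4/5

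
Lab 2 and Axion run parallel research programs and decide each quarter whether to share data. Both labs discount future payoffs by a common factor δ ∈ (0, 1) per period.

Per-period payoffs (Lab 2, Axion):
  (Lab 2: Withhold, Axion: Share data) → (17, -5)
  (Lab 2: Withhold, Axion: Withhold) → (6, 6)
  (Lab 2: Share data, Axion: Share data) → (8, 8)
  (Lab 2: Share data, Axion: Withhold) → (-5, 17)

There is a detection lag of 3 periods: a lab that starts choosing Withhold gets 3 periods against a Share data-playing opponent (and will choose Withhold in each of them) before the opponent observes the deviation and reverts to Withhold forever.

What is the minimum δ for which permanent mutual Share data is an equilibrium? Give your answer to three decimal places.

0.935

A deviator earns 17 for 3 periods, then 6 forever; cooperating earns 8 forever. Multiplying the IC by (1−δ):
8 ≥ 17(1−δ^3) + 6δ^3, so 11·δ^3 ≥ 9 and δ^3 ≥ 9/11.
δ ≥ (9/11)^(1/3) ≈ 0.935.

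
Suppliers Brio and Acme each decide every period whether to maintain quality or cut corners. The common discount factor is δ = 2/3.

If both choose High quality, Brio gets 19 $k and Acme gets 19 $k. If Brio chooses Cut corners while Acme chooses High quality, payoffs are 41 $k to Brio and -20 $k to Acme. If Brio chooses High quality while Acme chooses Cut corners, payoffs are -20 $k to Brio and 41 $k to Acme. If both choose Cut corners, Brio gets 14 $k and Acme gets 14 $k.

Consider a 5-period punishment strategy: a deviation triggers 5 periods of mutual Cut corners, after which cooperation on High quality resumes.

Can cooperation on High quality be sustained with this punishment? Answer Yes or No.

No

Comparing payoff streams over the 6 periods until play realigns: cooperate → 19(1+δ+…+δ^5); deviate → 41 + 14(δ+…+δ^5).
Cooperation is sustained iff (19−14)(δ+…+δ^5) ≥ 41−19.
δ+…+δ^5 = 2/3·(1−(2/3)^5)/(1−2/3) = 1.7366, and (41−19)/(19−14) = 4.4000.
1.7366 < 4.4000, so cooperation is not sustainable.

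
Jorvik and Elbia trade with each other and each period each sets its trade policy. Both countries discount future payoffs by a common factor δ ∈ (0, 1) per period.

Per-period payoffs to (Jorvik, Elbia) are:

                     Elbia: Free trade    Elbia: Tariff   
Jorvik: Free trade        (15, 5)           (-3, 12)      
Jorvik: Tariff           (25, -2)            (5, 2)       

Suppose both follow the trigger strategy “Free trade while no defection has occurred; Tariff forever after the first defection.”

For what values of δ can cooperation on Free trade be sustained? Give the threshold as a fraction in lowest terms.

7/10

Jorvik's threshold: (25−15)/(25−5) = 1/2.
Elbia's threshold: (12−5)/(12−2) = 7/10.
1/2 < 7/10, so Elbia binds and δ* = 7/10.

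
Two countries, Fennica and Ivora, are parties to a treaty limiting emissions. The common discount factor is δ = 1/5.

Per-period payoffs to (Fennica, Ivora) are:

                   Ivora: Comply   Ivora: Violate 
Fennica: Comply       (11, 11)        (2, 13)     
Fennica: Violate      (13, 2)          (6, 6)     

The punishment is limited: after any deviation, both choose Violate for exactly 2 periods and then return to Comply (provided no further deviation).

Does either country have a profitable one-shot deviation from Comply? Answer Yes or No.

Yes

A one-shot deviation gives 13 now, then 6 for 2 periods, then back to 11.
Gain from deviating: (13−11) today; loss: (11−6) in each of the next 2 periods.
No-deviation condition: (11−6)(δ+…+δ^2) ≥ 13−11, i.e. δ+…+δ^2 ≥ 2/5.
At δ = 1/5: δ+…+δ^2 = 0.2400 < 0.4000.
So cooperation is not sustainable.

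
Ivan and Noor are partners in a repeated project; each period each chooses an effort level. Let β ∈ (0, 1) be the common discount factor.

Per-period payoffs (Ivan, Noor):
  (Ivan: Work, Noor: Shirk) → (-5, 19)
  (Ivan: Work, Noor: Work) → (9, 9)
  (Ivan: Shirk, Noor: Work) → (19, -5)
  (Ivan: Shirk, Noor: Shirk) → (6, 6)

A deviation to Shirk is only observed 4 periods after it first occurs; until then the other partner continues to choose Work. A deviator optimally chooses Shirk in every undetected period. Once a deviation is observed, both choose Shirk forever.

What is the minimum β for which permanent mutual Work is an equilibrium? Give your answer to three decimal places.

0.937

A deviator earns 19 for 4 periods, then 6 forever; cooperating earns 9 forever. Multiplying the IC by (1−β):
9 ≥ 19(1−β^4) + 6β^4, so 13·β^4 ≥ 10 and β^4 ≥ 10/13.
β ≥ (10/13)^(1/4) ≈ 0.937.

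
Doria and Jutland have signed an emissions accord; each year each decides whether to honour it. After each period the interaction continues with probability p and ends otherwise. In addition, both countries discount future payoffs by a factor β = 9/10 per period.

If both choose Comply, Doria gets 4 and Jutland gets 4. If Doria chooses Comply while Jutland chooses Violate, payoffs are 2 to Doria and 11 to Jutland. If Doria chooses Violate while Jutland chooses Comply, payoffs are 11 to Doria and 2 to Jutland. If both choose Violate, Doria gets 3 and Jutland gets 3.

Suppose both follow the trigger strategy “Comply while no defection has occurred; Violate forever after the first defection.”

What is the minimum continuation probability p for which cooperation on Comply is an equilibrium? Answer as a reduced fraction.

35/36

With continuation probability p and discount β, the effective per-period discount factor is βp.
Grim-trigger IC: βp ≥ (11−4)/(11−3) = 7/8.
So p ≥ (7/8)/(9/10) = 35/36.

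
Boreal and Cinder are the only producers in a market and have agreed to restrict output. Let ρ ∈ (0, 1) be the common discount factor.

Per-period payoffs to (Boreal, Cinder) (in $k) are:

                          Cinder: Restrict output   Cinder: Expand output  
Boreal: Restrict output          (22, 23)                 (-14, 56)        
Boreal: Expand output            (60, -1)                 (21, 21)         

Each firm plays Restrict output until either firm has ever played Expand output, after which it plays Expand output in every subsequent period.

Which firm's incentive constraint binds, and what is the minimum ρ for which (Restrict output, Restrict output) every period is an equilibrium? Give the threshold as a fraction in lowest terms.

Boreal; ρ ≥ 38/39

Boreal: cooperation gives 22 each period; deviation gives 60 once then 21 forever.
  22/(1−ρ) ≥ 60 + 21ρ/(1−ρ) ⇒ ρ ≥ 38/39.
Cinder: cooperation gives 23 each period; deviation gives 56 once then 21 forever.
  ρ ≥ 33/35.
Both must hold, so the binding constraint is Boreal's: ρ ≥ 38/39.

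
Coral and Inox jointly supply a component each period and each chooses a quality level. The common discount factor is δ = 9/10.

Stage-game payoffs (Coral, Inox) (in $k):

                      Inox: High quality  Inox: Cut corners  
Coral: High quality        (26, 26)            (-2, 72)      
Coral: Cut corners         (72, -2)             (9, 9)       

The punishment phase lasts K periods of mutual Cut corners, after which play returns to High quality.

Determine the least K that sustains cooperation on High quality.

4

Need Σ_{k=1}^{K} δ^k ≥ (72−26)/(26−9) = 2.7059 at δ = 9/10.
At K = 3 the sum is 2.4390 < 2.7059; at K = 4 it is 3.0951 ≥ 2.7059.
So the minimum punishment length is K = 4.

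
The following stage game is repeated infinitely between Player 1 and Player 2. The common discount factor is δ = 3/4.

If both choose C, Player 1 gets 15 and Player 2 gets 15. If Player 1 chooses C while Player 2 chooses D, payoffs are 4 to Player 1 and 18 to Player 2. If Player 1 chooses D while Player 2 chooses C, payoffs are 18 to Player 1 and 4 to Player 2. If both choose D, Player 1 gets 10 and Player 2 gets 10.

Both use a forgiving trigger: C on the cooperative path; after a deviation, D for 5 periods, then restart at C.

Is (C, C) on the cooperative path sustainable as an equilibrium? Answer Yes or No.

Yes

Comparing payoff streams over the 6 periods until play realigns: cooperate → 15(1+δ+…+δ^5); deviate → 18 + 10(δ+…+δ^5).
Cooperation is sustained iff (15−10)(δ+…+δ^5) ≥ 18−15.
δ+…+δ^5 = 3/4·(1−(3/4)^5)/(1−3/4) = 2.2881, and (18−15)/(15−10) = 0.6000.
2.2881 ≥ 0.6000, so cooperation is sustainable.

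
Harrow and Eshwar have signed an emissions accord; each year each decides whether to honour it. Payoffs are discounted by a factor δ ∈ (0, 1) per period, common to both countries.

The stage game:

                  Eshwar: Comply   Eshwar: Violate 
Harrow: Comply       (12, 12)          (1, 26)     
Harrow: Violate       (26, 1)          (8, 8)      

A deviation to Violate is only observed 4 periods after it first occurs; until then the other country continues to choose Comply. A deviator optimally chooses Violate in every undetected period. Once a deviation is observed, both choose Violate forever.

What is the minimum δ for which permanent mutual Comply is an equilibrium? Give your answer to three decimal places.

0.939

A deviator earns 26 for 4 periods, then 8 forever; cooperating earns 12 forever. Multiplying the IC by (1−δ):
12 ≥ 26(1−δ^4) + 8δ^4, so 18·δ^4 ≥ 14 and δ^4 ≥ 7/9.
δ ≥ (7/9)^(1/4) ≈ 0.939.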